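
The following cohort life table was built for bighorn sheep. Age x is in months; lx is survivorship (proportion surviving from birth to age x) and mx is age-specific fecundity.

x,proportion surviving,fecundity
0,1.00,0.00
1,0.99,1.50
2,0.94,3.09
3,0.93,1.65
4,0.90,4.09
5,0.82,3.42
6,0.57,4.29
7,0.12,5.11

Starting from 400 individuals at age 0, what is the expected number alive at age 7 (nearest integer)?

Expected survivors = N0 · l_7 = 400 × 0.12 = 48 → 48

48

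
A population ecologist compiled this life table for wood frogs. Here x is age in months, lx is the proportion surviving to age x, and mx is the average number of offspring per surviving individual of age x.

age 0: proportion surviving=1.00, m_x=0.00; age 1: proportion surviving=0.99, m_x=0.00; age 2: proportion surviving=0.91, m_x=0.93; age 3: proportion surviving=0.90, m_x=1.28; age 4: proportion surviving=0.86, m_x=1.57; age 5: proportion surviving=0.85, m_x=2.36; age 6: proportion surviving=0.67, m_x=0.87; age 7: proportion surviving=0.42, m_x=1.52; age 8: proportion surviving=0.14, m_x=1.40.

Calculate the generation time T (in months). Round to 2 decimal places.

lx·mx: 0, 0, 0.8463, 1.152, 1.3502, 2.006, 0.5829, 0.6384, 0.196 → R0 = 6.7718
x·lx·mx: 0, 0, 1.6926, 3.456, 5.4008, 10.03, 3.4974, 4.4688, 1.568 → Σ = 30.1136
T = 30.1136 / 6.7718 = 4.446912… → 4.45

4.45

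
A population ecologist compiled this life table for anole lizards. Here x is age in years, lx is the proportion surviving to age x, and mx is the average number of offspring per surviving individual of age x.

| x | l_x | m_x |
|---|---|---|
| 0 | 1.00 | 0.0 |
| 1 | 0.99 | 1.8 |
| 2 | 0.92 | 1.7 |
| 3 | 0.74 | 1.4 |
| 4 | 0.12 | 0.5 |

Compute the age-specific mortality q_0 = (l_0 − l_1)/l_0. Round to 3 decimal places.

0.010

q_0 = (l_0 − l_1) / l_0 = (1 − 0.99) / 1
     = 0.01 / 1 = 0.01 → 0.010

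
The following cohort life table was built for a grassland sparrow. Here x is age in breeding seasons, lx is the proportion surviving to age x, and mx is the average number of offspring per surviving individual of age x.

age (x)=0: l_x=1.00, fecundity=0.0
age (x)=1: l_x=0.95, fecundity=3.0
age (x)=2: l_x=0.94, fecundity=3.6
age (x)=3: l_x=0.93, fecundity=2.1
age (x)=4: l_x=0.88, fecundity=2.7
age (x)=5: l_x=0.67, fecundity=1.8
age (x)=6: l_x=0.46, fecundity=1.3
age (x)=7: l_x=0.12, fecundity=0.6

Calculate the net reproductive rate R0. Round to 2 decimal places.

lx·mx by age: 0, 2.85, 3.384, 1.953, 2.376, 1.206, 0.598, 0.072
R0 = Σ lx·mx = 12.439 → 12.44

12.44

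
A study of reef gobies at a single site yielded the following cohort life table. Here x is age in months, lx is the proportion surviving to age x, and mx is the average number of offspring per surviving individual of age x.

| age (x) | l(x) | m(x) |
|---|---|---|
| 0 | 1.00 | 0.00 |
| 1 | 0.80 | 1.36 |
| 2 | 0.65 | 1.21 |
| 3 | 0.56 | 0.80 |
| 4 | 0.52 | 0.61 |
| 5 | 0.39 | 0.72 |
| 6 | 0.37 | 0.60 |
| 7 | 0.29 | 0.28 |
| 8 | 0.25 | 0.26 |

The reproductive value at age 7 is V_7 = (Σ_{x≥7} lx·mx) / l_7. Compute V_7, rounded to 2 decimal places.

lx·mx for x ≥ 7: 0.0812, 0.065 → sum = 0.1462
V_7 = 0.1462 / l_7 = 0.1462 / 0.29 = 0.504138… → 0.50

0.50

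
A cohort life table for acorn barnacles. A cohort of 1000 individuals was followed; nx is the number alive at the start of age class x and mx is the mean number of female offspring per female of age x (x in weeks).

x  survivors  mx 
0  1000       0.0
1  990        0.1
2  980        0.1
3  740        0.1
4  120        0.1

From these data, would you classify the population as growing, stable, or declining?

lx = nx/n0 = nx/1000: 1, 0.99, 0.98, 0.74, 0.12
R0 = Σ lx·mx = 0 + 0.099 + 0.098 + 0.074 + 0.012 = 0.283
R0 < 1, so the population is declining.

declining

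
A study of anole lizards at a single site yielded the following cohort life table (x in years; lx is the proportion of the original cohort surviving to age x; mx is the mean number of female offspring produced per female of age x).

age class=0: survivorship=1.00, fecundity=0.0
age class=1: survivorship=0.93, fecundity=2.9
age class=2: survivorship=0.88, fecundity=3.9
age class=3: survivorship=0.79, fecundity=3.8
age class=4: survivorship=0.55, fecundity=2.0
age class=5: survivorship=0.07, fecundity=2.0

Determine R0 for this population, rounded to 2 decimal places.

lx·mx by age: 0, 2.697, 3.432, 3.002, 1.1, 0.14
R0 = Σ lx·mx = 10.371 → 10.37

10.37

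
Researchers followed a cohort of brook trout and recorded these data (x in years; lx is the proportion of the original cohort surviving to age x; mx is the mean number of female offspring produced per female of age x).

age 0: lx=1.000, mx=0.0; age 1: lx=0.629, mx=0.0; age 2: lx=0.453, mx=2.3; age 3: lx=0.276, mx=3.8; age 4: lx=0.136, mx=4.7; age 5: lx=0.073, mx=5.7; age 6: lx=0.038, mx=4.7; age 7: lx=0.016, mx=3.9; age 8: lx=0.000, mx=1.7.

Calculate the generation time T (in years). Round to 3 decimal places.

lx·mx: 0, 0, 1.0419, 1.0488, 0.6392, 0.4161, 0.1786, 0.0624, 0 → R0 = 3.387
x·lx·mx: 0, 0, 2.0838, 3.1464, 2.5568, 2.0805, 1.0716, 0.4368, 0 → Σ = 11.3759
T = 11.3759 / 3.387 = 3.358695… → 3.359

3.359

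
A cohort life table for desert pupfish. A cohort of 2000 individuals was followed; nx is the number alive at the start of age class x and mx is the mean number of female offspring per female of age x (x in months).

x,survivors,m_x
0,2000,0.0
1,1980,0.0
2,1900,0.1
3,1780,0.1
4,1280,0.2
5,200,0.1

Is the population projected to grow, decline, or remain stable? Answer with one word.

declining

lx = nx/n0 = nx/2000: 1, 0.99, 0.95, 0.89, 0.64, 0.1
R0 = Σ lx·mx = 0 + 0 + 0.095 + 0.089 + 0.128 + 0.01 = 0.322
R0 < 1, so the population is declining.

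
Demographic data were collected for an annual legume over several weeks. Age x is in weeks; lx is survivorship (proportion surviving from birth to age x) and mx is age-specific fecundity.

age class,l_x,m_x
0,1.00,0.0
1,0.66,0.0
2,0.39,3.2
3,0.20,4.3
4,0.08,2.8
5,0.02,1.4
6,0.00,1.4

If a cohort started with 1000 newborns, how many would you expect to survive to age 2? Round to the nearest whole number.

Expected survivors = N0 · l_2 = 1000 × 0.39 = 390 → 390

390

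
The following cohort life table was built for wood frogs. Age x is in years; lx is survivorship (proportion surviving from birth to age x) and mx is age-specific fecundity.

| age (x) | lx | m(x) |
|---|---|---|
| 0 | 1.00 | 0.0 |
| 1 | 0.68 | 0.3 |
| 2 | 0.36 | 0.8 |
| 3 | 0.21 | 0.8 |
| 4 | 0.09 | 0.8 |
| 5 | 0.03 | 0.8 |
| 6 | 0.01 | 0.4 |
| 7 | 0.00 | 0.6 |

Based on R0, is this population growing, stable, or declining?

declining

R0 = Σ lx·mx = 0 + 0.204 + 0.288 + 0.168 + 0.072 + 0.024 + 0.004 + 0 = 0.76
R0 < 1, so the population is declining.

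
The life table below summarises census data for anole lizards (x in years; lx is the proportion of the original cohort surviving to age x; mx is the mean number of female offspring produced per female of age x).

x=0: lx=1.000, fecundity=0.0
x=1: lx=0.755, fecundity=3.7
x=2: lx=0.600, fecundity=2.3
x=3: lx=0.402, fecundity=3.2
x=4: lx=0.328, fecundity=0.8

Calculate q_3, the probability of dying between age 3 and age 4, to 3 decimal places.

q_3 = (l_3 − l_4) / l_3 = (0.402 − 0.328) / 0.402
     = 0.074 / 0.402 = 0.18408… → 0.184

0.184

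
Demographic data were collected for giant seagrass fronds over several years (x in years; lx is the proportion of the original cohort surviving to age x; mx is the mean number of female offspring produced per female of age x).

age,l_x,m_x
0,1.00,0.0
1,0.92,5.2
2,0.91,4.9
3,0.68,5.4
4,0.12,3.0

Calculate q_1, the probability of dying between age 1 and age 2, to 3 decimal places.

0.011

q_1 = (l_1 − l_2) / l_1 = (0.92 − 0.91) / 0.92
     = 0.01 / 0.92 = 0.01087… → 0.011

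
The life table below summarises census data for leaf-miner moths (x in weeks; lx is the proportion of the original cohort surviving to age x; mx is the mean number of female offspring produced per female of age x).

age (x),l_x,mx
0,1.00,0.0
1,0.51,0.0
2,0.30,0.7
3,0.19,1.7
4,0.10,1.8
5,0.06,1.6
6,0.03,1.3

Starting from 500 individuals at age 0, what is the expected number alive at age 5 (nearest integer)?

30

Expected survivors = N0 · l_5 = 500 × 0.06 = 30 → 30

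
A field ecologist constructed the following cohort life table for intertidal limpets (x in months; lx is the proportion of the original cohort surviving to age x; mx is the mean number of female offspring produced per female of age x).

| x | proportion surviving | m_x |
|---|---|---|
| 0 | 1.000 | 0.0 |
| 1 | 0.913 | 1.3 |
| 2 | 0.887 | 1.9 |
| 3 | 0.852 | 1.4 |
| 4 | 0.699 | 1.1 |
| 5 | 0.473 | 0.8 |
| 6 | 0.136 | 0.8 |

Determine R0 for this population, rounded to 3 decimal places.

5.321

lx·mx by age: 0, 1.1869, 1.6853, 1.1928, 0.7689, 0.3784, 0.1088
R0 = Σ lx·mx = 5.3211 → 5.321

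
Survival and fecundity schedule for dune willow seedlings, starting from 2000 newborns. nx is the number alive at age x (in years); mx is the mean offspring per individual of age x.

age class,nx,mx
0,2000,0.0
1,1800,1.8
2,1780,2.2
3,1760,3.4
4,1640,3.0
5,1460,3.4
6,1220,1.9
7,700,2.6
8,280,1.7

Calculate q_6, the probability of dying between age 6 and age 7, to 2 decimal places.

lx = nx/n0 = nx/2000: 1, 0.9, 0.89, 0.88, 0.82, 0.73, 0.61, 0.35, 0.14
q_6 = (l_6 − l_7) / l_6 = (0.61 − 0.35) / 0.61
     = 0.26 / 0.61 = 0.42623… → 0.43

0.43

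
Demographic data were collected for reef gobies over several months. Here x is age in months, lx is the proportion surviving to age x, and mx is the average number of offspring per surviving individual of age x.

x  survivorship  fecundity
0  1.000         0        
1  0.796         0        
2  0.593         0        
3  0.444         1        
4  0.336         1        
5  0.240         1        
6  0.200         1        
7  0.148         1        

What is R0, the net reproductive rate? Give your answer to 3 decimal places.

1.368

lx·mx by age: 0, 0, 0, 0.444, 0.336, 0.24, 0.2, 0.148
R0 = Σ lx·mx = 1.368 → 1.368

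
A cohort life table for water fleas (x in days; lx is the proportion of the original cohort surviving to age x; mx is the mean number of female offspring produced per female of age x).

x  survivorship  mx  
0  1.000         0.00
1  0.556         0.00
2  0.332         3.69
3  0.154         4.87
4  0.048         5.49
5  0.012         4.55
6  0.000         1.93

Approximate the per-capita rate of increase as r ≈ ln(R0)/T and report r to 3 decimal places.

R0 = Σ lx·mx = 0 + 0 + 1.22508 + 0.74998 + 0.26352 + 0.0546 + 0 = 2.29318
Σ x·lx·mx = 6.02718; T = 6.02718/2.29318 = 2.62831…
r ≈ ln(R0)/T = ln(2.29318)/2.62831… = 0.31577… → 0.316

0.316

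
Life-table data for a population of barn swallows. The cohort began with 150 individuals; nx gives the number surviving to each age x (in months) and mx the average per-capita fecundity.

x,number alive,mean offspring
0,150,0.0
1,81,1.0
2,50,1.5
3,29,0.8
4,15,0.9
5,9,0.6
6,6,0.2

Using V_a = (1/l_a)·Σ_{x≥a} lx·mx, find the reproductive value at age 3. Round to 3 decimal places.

1.493

lx = nx/n0 = nx/150: 1, 0.54, 0.33333…, 0.19333…, 0.1, 0.06, 0.04
lx·mx for x ≥ 3: 0.154667…, 0.09, 0.036, 0.008 → sum = 0.288667…
V_3 = 0.288667… / l_3 = 0.288667… / 0.193333… = 1.493103… → 1.493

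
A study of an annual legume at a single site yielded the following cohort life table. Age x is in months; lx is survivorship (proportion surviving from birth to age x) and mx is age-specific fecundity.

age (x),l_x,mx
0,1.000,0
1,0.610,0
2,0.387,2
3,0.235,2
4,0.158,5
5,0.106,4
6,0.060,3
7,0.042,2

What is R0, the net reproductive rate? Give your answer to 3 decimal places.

2.722

lx·mx by age: 0, 0, 0.774, 0.47, 0.79, 0.424, 0.18, 0.084
R0 = Σ lx·mx = 2.722 → 2.722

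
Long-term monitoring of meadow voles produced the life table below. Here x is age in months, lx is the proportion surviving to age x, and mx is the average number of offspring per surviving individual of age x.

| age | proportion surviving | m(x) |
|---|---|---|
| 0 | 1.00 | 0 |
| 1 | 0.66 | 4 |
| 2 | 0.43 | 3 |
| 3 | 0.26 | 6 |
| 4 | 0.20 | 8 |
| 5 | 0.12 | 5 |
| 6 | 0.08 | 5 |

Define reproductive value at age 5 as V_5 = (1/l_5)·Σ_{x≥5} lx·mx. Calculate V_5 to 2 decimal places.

lx·mx for x ≥ 5: 0.6, 0.4 → sum = 1
V_5 = 1 / l_5 = 1 / 0.12 = 8.333333… → 8.33

8.33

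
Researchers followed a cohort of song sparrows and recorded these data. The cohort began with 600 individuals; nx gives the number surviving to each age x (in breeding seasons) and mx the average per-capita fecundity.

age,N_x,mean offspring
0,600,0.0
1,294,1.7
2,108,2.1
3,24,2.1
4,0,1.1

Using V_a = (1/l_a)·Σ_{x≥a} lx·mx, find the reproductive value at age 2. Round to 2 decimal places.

lx = nx/n0 = nx/600: 1, 0.49, 0.18, 0.04, 0
lx·mx for x ≥ 2: 0.378, 0.084, 0 → sum = 0.462
V_2 = 0.462 / l_2 = 0.462 / 0.18 = 2.566667… → 2.57

2.57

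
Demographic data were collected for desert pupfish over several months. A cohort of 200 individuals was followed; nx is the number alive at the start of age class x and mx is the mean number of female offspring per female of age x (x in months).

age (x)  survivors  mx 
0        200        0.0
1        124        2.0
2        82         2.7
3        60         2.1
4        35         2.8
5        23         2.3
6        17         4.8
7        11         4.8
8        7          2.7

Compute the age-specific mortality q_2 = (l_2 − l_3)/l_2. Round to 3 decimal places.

lx = nx/n0 = nx/200: 1, 0.62, 0.41, 0.3, 0.175, 0.115, 0.085, 0.055, 0.035
q_2 = (l_2 − l_3) / l_2 = (0.41 − 0.3) / 0.41
     = 0.11 / 0.41 = 0.268293… → 0.268

0.268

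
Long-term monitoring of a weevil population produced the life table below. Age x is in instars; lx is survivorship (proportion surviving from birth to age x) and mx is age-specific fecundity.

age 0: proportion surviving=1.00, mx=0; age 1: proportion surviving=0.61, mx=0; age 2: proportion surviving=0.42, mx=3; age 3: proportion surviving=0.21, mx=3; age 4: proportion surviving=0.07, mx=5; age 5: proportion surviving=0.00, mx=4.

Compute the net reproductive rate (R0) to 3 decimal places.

2.240

lx·mx by age: 0, 0, 1.26, 0.63, 0.35, 0
R0 = Σ lx·mx = 2.24 → 2.240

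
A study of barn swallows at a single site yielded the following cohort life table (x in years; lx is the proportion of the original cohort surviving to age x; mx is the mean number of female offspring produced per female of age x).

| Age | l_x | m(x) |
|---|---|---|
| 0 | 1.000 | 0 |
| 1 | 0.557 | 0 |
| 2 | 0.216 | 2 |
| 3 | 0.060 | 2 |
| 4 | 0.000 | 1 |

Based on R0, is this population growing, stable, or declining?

declining

R0 = Σ lx·mx = 0 + 0 + 0.432 + 0.12 + 0 = 0.552
R0 < 1, so the population is declining.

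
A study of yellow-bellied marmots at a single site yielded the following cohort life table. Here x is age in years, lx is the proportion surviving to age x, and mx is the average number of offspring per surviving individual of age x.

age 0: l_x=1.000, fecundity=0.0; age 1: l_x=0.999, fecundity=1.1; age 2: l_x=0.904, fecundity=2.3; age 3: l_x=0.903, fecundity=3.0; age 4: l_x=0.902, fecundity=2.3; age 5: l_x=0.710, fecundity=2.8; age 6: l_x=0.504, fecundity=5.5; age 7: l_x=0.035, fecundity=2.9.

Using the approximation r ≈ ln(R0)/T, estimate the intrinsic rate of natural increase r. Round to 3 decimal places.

R0 = Σ lx·mx = 0 + 1.0989 + 2.0792 + 2.709 + 2.0746 + 1.988 + 2.772 + 0.1015 = 12.8232
Σ x·lx·mx = 48.9652; T = 48.9652/12.8232 = 3.81849…
r ≈ ln(R0)/T = ln(12.8232)/3.81849… = 0.66813… → 0.668

0.668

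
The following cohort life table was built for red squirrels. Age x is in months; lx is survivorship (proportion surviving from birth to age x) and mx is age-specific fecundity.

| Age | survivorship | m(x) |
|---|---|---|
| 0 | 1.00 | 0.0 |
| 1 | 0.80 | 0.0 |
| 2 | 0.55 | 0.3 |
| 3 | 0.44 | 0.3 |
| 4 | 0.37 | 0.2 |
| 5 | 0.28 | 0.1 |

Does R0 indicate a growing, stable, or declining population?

declining

R0 = Σ lx·mx = 0 + 0 + 0.165 + 0.132 + 0.074 + 0.028 = 0.399
R0 < 1, so the population is declining.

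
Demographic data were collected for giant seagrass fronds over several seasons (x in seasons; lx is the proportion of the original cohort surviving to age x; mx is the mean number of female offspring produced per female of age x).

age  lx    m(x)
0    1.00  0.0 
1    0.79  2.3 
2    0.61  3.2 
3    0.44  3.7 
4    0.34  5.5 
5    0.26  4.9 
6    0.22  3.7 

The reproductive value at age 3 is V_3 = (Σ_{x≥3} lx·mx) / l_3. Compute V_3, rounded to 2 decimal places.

12.70

lx·mx for x ≥ 3: 1.628, 1.87, 1.274, 0.814 → sum = 5.586
V_3 = 5.586 / l_3 = 5.586 / 0.44 = 12.695455… → 12.70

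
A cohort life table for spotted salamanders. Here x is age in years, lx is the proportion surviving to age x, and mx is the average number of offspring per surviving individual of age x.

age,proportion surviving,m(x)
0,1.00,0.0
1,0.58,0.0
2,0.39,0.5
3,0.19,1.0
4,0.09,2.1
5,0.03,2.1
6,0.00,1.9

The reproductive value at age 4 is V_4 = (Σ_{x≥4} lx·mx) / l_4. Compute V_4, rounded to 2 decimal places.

lx·mx for x ≥ 4: 0.189, 0.063, 0 → sum = 0.252
V_4 = 0.252 / l_4 = 0.252 / 0.09 = 2.8 → 2.80

2.80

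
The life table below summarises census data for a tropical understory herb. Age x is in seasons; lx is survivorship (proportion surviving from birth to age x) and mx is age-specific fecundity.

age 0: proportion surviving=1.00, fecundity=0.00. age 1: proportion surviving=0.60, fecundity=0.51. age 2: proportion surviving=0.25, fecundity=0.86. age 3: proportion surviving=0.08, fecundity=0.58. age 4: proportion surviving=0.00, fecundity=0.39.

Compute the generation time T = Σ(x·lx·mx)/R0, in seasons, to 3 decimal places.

1.542

lx·mx: 0, 0.306, 0.215, 0.0464, 0 → R0 = 0.5674
x·lx·mx: 0, 0.306, 0.43, 0.1392, 0 → Σ = 0.8752
T = 0.8752 / 0.5674 = 1.542474… → 1.542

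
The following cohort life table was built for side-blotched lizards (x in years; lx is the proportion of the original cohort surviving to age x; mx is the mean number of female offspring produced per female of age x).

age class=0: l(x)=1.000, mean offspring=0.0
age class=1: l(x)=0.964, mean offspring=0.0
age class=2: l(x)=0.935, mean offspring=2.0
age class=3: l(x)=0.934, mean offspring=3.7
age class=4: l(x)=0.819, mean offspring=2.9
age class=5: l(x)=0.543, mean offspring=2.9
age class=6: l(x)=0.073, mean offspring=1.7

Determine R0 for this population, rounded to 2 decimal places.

9.40

lx·mx by age: 0, 0, 1.87, 3.4558, 2.3751, 1.5747, 0.1241
R0 = Σ lx·mx = 9.3997 → 9.40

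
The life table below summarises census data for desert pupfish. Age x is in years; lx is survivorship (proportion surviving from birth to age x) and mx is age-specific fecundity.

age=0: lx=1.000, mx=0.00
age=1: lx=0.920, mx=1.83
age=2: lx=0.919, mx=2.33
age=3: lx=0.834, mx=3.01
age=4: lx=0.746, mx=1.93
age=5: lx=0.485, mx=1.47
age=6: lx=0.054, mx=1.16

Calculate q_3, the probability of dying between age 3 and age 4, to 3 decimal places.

q_3 = (l_3 − l_4) / l_3 = (0.834 − 0.746) / 0.834
     = 0.088 / 0.834 = 0.105516… → 0.106

0.106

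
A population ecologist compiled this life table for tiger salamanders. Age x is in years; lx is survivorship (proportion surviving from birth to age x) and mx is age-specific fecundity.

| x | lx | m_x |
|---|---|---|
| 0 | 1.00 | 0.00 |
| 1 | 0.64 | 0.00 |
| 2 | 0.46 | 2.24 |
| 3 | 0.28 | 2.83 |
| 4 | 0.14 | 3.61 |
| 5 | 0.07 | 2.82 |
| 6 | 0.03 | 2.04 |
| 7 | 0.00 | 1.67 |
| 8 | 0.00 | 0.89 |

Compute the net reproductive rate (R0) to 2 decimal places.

2.59

lx·mx by age: 0, 0, 1.0304, 0.7924, 0.5054, 0.1974, 0.0612, 0, 0
R0 = Σ lx·mx = 2.5868 → 2.59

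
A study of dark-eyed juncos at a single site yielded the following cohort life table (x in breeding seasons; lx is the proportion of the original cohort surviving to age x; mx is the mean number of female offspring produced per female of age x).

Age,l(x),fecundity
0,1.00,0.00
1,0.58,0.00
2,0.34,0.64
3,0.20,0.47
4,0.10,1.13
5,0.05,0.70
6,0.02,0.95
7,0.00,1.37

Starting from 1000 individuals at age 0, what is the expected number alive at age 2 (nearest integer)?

Expected survivors = N0 · l_2 = 1000 × 0.34 = 340 → 340

340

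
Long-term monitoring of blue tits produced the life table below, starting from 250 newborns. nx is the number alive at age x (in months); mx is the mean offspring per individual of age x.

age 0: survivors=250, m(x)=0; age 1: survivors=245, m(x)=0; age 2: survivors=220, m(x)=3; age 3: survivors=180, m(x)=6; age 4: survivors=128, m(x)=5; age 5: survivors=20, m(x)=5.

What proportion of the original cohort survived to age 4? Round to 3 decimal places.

l_4 = n_4/n_0 = 128/250 = 0.512 → 0.512

0.512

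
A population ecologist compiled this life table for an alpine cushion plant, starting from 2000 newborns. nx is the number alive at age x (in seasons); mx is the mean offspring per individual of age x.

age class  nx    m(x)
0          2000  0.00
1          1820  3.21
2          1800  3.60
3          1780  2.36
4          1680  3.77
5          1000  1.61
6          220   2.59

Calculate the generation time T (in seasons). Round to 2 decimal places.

lx = nx/n0 = nx/2000: 1, 0.91, 0.9, 0.89, 0.84, 0.5, 0.11
lx·mx: 0, 2.9211, 3.24, 2.1004, 3.1668, 0.805, 0.2849 → R0 = 12.5182
x·lx·mx: 0, 2.9211, 6.48, 6.3012, 12.6672, 4.025, 1.7094 → Σ = 34.1039
T = 34.1039 / 12.5182 = 2.724345… → 2.72

2.72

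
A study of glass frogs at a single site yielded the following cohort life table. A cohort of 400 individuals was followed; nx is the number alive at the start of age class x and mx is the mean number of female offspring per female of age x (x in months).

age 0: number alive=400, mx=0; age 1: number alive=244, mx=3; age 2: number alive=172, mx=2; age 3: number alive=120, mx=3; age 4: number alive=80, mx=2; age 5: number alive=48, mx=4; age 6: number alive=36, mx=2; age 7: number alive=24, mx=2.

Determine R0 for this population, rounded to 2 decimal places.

lx = nx/n0 = nx/400: 1, 0.61, 0.43, 0.3, 0.2, 0.12, 0.09, 0.06
lx·mx by age: 0, 1.83, 0.86, 0.9, 0.4, 0.48, 0.18, 0.12
R0 = Σ lx·mx = 4.77 → 4.77

4.77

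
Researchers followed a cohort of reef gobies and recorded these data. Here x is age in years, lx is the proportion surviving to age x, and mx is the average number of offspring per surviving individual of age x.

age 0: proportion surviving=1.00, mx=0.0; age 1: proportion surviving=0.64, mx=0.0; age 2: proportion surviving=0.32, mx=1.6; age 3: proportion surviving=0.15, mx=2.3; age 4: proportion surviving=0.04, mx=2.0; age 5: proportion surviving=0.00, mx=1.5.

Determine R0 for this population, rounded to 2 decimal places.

0.94

lx·mx by age: 0, 0, 0.512, 0.345, 0.08, 0
R0 = Σ lx·mx = 0.937 → 0.94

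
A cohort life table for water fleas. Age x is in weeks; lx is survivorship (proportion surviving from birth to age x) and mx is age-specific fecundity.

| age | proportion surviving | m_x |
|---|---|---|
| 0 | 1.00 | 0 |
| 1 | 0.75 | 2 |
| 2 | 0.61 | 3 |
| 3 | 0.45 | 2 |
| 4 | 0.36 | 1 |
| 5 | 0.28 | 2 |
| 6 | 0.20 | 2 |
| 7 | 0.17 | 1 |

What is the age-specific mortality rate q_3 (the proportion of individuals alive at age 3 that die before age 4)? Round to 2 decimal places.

q_3 = (l_3 − l_4) / l_3 = (0.45 − 0.36) / 0.45
     = 0.09 / 0.45 = 0.2 → 0.20

0.20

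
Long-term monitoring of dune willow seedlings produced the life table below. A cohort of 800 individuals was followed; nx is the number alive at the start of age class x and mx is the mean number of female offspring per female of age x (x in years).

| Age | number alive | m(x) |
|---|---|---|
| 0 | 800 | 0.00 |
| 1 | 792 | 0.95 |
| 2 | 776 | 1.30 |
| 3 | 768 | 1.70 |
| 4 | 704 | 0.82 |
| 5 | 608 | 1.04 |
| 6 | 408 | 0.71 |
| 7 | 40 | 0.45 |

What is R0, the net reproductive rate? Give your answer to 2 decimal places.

5.73

lx = nx/n0 = nx/800: 1, 0.99, 0.97, 0.96, 0.88, 0.76, 0.51, 0.05
lx·mx by age: 0, 0.9405, 1.261, 1.632, 0.7216, 0.7904, 0.3621, 0.0225
R0 = Σ lx·mx = 5.7301 → 5.73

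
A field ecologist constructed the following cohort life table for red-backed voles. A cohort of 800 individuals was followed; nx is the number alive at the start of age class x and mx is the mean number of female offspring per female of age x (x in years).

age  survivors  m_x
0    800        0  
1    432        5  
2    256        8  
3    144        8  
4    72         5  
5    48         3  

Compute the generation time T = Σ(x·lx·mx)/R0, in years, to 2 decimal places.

2.02

lx = nx/n0 = nx/800: 1, 0.54, 0.32, 0.18, 0.09, 0.06
lx·mx: 0, 2.7, 2.56, 1.44, 0.45, 0.18 → R0 = 7.33
x·lx·mx: 0, 2.7, 5.12, 4.32, 1.8, 0.9 → Σ = 14.84
T = 14.84 / 7.33 = 2.024557… → 2.02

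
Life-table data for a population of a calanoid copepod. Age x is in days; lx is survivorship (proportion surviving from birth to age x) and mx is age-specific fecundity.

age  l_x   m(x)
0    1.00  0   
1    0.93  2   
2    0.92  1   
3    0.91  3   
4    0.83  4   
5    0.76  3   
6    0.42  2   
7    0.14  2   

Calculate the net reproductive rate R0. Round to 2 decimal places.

lx·mx by age: 0, 1.86, 0.92, 2.73, 3.32, 2.28, 0.84, 0.28
R0 = Σ lx·mx = 12.23 → 12.23

12.23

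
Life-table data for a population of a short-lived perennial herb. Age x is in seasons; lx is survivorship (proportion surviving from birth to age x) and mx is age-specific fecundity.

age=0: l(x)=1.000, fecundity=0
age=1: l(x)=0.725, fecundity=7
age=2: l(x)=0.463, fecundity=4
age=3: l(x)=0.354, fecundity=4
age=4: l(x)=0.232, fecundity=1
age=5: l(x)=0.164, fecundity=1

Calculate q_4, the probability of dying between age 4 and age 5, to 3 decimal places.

q_4 = (l_4 − l_5) / l_4 = (0.232 − 0.164) / 0.232
     = 0.068 / 0.232 = 0.293103… → 0.293

0.293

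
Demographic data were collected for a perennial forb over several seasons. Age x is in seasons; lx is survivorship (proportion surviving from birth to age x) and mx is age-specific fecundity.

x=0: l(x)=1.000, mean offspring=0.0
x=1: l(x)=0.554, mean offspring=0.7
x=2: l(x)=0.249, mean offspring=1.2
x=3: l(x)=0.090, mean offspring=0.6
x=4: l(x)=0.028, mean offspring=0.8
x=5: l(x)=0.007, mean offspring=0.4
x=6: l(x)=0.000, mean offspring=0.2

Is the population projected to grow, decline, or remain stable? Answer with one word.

declining

R0 = Σ lx·mx = 0 + 0.3878 + 0.2988 + 0.054 + 0.0224 + 0.0028 + 0 = 0.7658
R0 < 1, so the population is declining.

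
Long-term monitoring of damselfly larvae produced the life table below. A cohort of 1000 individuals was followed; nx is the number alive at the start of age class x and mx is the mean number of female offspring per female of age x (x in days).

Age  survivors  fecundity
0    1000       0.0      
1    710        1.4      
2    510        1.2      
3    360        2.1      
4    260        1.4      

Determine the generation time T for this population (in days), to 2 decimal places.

2.18

lx = nx/n0 = nx/1000: 1, 0.71, 0.51, 0.36, 0.26
lx·mx: 0, 0.994, 0.612, 0.756, 0.364 → R0 = 2.726
x·lx·mx: 0, 0.994, 1.224, 2.268, 1.456 → Σ = 5.942
T = 5.942 / 2.726 = 2.179751… → 2.18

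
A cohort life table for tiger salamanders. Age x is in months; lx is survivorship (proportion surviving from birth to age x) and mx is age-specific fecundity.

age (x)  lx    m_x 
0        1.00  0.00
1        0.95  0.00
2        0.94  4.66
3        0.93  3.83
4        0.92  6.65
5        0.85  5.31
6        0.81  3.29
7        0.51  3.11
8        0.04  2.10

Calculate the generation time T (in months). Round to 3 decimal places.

4.114

lx·mx: 0, 0, 4.3804, 3.5619, 6.118, 4.5135, 2.6649, 1.5861, 0.084 → R0 = 22.9088
x·lx·mx: 0, 0, 8.7608, 10.6857, 24.472, 22.5675, 15.9894, 11.1027, 0.672 → Σ = 94.2501
T = 94.2501 / 22.9088 = 4.114144… → 4.114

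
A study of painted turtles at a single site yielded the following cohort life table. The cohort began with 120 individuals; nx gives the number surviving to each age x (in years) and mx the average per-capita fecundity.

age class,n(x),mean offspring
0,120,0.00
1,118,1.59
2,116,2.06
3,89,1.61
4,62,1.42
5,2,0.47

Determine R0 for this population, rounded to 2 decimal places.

5.49

lx = nx/n0 = nx/120: 1, 0.98333…, 0.96667…, 0.74167…, 0.51667…, 0.01667…
lx·mx by age: 0, 1.5635…, 1.991333…, 1.194083…, 0.733667…, 0.007833…
R0 = Σ lx·mx = 5.490417… → 5.49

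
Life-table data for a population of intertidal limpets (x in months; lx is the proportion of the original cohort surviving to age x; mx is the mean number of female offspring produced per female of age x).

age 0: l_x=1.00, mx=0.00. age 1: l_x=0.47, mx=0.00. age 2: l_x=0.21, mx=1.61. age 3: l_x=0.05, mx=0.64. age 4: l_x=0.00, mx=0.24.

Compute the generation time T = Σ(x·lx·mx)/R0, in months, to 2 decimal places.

2.09

lx·mx: 0, 0, 0.3381, 0.032, 0 → R0 = 0.3701
x·lx·mx: 0, 0, 0.6762, 0.096, 0 → Σ = 0.7722
T = 0.7722 / 0.3701 = 2.086463… → 2.09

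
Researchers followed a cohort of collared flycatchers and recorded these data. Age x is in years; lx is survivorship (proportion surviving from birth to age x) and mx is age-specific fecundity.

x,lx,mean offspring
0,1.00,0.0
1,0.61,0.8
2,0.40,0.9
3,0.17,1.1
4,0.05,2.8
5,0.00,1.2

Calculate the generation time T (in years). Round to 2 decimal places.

lx·mx: 0, 0.488, 0.36, 0.187, 0.14, 0 → R0 = 1.175
x·lx·mx: 0, 0.488, 0.72, 0.561, 0.56, 0 → Σ = 2.329
T = 2.329 / 1.175 = 1.982128… → 1.98

1.98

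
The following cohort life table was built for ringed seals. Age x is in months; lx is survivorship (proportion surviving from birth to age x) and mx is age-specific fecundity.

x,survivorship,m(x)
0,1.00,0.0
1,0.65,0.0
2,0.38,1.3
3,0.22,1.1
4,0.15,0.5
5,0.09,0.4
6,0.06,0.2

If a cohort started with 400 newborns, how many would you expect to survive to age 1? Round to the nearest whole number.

Expected survivors = N0 · l_1 = 400 × 0.65 = 260 → 260

260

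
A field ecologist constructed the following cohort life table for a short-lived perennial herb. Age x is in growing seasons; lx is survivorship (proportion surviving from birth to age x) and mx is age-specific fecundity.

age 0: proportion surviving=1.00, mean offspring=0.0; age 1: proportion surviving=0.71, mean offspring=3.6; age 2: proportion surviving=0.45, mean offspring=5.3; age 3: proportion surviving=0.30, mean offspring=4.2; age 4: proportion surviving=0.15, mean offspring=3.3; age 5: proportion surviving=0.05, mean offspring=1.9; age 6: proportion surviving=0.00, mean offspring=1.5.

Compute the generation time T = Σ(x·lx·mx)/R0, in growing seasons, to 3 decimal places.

1.997

lx·mx: 0, 2.556, 2.385, 1.26, 0.495, 0.095, 0 → R0 = 6.791
x·lx·mx: 0, 2.556, 4.77, 3.78, 1.98, 0.475, 0 → Σ = 13.561
T = 13.561 / 6.791 = 1.996908… → 1.997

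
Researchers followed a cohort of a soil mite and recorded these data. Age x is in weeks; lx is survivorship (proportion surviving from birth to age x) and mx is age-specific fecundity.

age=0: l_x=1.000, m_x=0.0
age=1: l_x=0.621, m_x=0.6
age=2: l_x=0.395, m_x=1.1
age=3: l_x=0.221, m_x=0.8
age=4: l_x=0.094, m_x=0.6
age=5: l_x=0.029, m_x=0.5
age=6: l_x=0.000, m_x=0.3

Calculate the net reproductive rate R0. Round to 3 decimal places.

lx·mx by age: 0, 0.3726, 0.4345, 0.1768, 0.0564, 0.0145, 0
R0 = Σ lx·mx = 1.0548 → 1.055

1.055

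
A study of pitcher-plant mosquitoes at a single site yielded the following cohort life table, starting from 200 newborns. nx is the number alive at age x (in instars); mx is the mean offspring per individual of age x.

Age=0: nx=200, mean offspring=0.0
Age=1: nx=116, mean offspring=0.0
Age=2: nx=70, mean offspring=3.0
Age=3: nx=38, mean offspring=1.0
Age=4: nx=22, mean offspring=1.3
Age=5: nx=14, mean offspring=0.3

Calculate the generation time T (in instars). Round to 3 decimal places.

lx = nx/n0 = nx/200: 1, 0.58, 0.35, 0.19, 0.11, 0.07
lx·mx: 0, 0, 1.05, 0.19, 0.143, 0.021 → R0 = 1.404
x·lx·mx: 0, 0, 2.1, 0.57, 0.572, 0.105 → Σ = 3.347
T = 3.347 / 1.404 = 2.383903… → 2.384

2.384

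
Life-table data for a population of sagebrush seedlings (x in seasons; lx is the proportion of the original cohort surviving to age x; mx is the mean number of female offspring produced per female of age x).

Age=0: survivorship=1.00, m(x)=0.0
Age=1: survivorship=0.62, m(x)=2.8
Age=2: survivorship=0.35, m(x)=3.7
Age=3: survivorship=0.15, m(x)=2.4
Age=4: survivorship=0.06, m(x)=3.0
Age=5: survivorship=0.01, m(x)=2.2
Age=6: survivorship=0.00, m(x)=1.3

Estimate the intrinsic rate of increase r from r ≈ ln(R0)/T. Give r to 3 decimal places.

0.737

R0 = Σ lx·mx = 0 + 1.736 + 1.295 + 0.36 + 0.18 + 0.022 + 0 = 3.593
Σ x·lx·mx = 6.236; T = 6.236/3.593 = 1.7356…
r ≈ ln(R0)/T = ln(3.593)/1.7356… = 0.73692… → 0.737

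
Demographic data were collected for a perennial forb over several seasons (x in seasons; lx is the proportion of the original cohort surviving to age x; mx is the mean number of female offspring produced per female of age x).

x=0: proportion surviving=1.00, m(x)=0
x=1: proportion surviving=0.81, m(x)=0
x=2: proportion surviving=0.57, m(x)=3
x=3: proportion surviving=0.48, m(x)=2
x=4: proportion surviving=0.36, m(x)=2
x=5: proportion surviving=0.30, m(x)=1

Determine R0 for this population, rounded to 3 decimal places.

3.690

lx·mx by age: 0, 0, 1.71, 0.96, 0.72, 0.3
R0 = Σ lx·mx = 3.69 → 3.690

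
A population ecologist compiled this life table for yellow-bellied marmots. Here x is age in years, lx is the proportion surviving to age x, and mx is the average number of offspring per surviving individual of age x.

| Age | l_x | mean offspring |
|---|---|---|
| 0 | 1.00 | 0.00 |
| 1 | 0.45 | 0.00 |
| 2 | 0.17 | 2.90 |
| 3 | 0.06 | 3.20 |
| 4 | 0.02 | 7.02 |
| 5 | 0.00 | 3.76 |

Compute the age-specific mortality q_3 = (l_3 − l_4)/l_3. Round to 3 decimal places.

0.667

q_3 = (l_3 − l_4) / l_3 = (0.06 − 0.02) / 0.06
     = 0.04 / 0.06 = 0.666667… → 0.667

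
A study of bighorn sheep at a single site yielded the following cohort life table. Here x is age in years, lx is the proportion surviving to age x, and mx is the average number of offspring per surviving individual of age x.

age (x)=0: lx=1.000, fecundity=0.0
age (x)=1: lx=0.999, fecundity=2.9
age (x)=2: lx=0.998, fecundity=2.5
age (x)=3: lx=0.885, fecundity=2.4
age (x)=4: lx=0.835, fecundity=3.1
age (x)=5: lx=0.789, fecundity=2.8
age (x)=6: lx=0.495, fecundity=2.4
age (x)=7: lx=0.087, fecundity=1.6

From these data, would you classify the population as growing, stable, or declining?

growing

R0 = Σ lx·mx = 0 + 2.8971 + 2.495 + 2.124 + 2.5885 + 2.2092 + 1.188 + 0.1392 = 13.641
R0 > 1, so the population is growing.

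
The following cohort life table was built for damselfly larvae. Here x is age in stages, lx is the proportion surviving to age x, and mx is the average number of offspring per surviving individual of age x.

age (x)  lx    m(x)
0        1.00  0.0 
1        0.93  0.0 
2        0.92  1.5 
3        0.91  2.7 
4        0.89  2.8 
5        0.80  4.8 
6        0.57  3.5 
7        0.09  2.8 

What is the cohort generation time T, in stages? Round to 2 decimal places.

lx·mx: 0, 0, 1.38, 2.457, 2.492, 3.84, 1.995, 0.252 → R0 = 12.416
x·lx·mx: 0, 0, 2.76, 7.371, 9.968, 19.2, 11.97, 1.764 → Σ = 53.033
T = 53.033 / 12.416 = 4.271343… → 4.27

4.27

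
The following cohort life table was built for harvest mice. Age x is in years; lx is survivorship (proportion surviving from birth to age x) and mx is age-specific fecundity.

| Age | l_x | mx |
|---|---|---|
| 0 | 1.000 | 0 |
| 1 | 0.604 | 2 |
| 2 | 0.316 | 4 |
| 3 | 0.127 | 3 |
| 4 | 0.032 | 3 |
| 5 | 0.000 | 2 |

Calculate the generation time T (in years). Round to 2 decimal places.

1.78

lx·mx: 0, 1.208, 1.264, 0.381, 0.096, 0 → R0 = 2.949
x·lx·mx: 0, 1.208, 2.528, 1.143, 0.384, 0 → Σ = 5.263
T = 5.263 / 2.949 = 1.784673… → 1.78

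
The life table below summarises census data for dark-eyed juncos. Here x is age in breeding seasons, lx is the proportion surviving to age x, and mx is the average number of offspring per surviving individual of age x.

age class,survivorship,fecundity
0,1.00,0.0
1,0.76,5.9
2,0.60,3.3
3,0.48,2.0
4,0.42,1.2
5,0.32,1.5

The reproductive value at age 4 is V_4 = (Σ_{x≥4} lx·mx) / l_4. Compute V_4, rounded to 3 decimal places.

2.343

lx·mx for x ≥ 4: 0.504, 0.48 → sum = 0.984
V_4 = 0.984 / l_4 = 0.984 / 0.42 = 2.342857… → 2.343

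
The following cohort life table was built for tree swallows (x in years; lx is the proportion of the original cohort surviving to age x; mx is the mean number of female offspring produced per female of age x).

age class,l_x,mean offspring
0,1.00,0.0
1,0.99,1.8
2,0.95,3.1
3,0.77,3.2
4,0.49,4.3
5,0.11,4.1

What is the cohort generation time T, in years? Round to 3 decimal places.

2.641

lx·mx: 0, 1.782, 2.945, 2.464, 2.107, 0.451 → R0 = 9.749
x·lx·mx: 0, 1.782, 5.89, 7.392, 8.428, 2.255 → Σ = 25.747
T = 25.747 / 9.749 = 2.640989… → 2.641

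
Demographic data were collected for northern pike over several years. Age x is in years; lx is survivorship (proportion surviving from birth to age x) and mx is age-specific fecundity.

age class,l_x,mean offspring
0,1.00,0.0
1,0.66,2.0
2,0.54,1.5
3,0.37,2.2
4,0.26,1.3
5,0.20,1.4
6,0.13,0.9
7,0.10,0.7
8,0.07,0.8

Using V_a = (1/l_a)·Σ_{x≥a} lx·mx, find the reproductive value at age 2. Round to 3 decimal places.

lx·mx for x ≥ 2: 0.81, 0.814, 0.338, 0.28, 0.117, 0.07, 0.056 → sum = 2.485
V_2 = 2.485 / l_2 = 2.485 / 0.54 = 4.601852… → 4.602

4.602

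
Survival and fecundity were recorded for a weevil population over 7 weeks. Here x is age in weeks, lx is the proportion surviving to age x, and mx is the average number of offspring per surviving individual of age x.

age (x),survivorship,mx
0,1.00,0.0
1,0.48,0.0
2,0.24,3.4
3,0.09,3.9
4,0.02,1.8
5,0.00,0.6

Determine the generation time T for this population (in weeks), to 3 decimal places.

lx·mx: 0, 0, 0.816, 0.351, 0.036, 0 → R0 = 1.203
x·lx·mx: 0, 0, 1.632, 1.053, 0.144, 0 → Σ = 2.829
T = 2.829 / 1.203 = 2.351621… → 2.352

2.352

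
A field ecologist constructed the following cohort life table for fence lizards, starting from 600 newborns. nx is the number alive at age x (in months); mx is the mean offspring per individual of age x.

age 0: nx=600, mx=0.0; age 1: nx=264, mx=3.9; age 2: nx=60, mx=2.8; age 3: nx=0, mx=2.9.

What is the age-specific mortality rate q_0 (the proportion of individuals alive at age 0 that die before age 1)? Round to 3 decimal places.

0.560

lx = nx/n0 = nx/600: 1, 0.44, 0.1, 0
q_0 = (l_0 − l_1) / l_0 = (1 − 0.44) / 1
     = 0.56 / 1 = 0.56 → 0.560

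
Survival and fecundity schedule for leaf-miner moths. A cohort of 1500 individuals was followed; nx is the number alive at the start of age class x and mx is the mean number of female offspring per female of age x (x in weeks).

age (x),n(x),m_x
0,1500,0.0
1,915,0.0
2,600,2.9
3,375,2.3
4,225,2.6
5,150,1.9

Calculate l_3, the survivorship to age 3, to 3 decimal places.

l_3 = n_3/n_0 = 375/1500 = 0.25 → 0.250

0.250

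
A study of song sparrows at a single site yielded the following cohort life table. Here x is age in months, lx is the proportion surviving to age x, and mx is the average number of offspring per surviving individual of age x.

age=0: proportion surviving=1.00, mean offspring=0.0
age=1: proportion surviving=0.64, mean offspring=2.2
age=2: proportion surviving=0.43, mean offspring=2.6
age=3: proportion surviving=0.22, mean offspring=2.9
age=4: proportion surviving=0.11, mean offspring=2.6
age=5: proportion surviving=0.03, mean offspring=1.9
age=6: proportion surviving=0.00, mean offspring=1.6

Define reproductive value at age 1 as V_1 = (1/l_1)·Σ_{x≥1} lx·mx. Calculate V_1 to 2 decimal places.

5.48

lx·mx for x ≥ 1: 1.408, 1.118, 0.638, 0.286, 0.057, 0 → sum = 3.507
V_1 = 3.507 / l_1 = 3.507 / 0.64 = 5.479688… → 5.48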